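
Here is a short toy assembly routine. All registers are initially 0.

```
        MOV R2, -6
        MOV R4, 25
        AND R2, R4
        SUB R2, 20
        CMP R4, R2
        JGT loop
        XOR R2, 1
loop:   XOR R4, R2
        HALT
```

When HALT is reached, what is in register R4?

29

MOV R2, -6 → R2=-6
MOV R4, 25 → R4=25
AND R2, R4 → R2=(-6)&25=24
SUB R2, 20 → R2=24-20=4
CMP R4, R2  (cmp 25,4)
JGT loop: taken
XOR R4, R2 → R4=25^4=29
halt.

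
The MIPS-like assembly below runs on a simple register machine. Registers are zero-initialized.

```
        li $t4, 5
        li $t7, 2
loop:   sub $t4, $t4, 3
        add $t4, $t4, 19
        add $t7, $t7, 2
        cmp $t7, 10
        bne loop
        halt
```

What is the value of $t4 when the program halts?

69

after li $t4, 5: $t4=5
after li $t7, 2: $t7=2
after sub $t4, $t4, 3: $t4=5-3=2
after add $t4, $t4, 19: $t4=2+19=21
after add $t7, $t7, 2: $t7=2+2=4
cmp $t7, 10  (cmp 4,10)
bne loop: taken
after sub $t4, $t4, 3: $t4=21-3=18
after add $t4, $t4, 19: $t4=18+19=37
after add $t7, $t7, 2: $t7=4+2=6
cmp $t7, 10  (cmp 6,10)
bne loop: taken
after sub $t4, $t4, 3: $t4=37-3=34
after add $t4, $t4, 19: $t4=34+19=53
after add $t7, $t7, 2: $t7=6+2=8
cmp $t7, 10  (cmp 8,10)
bne loop: taken
after sub $t4, $t4, 3: $t4=53-3=50
after add $t4, $t4, 19: $t4=50+19=69
after add $t7, $t7, 2: $t7=8+2=10
cmp $t7, 10  (cmp 10,10)
bne loop: not taken
halt.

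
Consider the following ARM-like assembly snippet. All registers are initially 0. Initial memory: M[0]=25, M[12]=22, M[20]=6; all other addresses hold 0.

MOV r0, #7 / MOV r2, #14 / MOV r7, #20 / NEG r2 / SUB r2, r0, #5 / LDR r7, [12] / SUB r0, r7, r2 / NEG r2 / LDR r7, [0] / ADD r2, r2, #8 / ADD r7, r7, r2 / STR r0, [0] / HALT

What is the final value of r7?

MOV r0, #7 → r0=7
MOV r2, #14 → r2=14
MOV r7, #20 → r7=20
NEG r2 → r2=-(14)=-14
SUB r2, r0, #5 → r2=7-5=2
LDR r7, [12] → r7=M[12]=22
SUB r0, r7, r2 → r0=22-2=20
NEG r2 → r2=-(2)=-2
LDR r7, [0] → r7=M[0]=25
ADD r2, r2, #8 → r2=(-2)+8=6
ADD r7, r7, r2 → r7=25+6=31
STR r0, [0] → M[0]=20
halt.

31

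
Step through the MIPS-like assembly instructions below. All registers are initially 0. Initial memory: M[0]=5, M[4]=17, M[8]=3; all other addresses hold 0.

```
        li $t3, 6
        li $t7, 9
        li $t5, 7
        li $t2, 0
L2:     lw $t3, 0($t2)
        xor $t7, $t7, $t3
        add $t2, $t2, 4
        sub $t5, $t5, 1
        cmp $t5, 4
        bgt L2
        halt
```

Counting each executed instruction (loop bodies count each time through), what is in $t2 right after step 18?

after li $t3, 6: $t3=6
after li $t7, 9: $t7=9
after li $t5, 7: $t5=7
after li $t2, 0: $t2=0
after lw $t3, 0($t2): $t3=M[0]=5
after xor $t7, $t7, $t3: $t7=9^5=12
after add $t2, $t2, 4: $t2=0+4=4
after sub $t5, $t5, 1: $t5=7-1=6
cmp $t5, 4  (cmp 6,4)
bgt L2: taken
after lw $t3, 0($t2): $t3=M[4]=17
after xor $t7, $t7, $t3: $t7=12^17=29
after add $t2, $t2, 4: $t2=4+4=8
after sub $t5, $t5, 1: $t5=6-1=5
cmp $t5, 4  (cmp 5,4)
bgt L2: taken
after lw $t3, 0($t2): $t3=M[8]=3
after xor $t7, $t7, $t3: $t7=29^3=30
After step 18: $t2 = 8.

8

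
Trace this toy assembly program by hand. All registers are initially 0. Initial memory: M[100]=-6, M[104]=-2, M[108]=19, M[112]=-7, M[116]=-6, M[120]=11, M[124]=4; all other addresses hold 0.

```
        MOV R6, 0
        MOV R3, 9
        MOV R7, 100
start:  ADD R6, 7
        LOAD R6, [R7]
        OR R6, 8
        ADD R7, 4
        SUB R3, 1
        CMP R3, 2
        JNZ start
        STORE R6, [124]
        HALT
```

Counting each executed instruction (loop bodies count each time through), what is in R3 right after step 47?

MOV R6, 0 → R6=0
MOV R3, 9 → R3=9
MOV R7, 100 → R7=100
ADD R6, 7 → R6=0+7=7
LOAD R6, [R7] → R6=M[100]=-6
OR R6, 8 → R6=(-6)|8=-6
ADD R7, 4 → R7=100+4=104
SUB R3, 1 → R3=9-1=8
CMP R3, 2  (cmp 8,2)
JNZ start: taken
ADD R6, 7 → R6=(-6)+7=1
LOAD R6, [R7] → R6=M[104]=-2
OR R6, 8 → R6=(-2)|8=-2
ADD R7, 4 → R7=104+4=108
SUB R3, 1 → R3=8-1=7
CMP R3, 2  (cmp 7,2)
JNZ start: taken
ADD R6, 7 → R6=(-2)+7=5
LOAD R6, [R7] → R6=M[108]=19
OR R6, 8 → R6=19|8=27
ADD R7, 4 → R7=108+4=112
SUB R3, 1 → R3=7-1=6
CMP R3, 2  (cmp 6,2)
JNZ start: taken
ADD R6, 7 → R6=27+7=34
LOAD R6, [R7] → R6=M[112]=-7
OR R6, 8 → R6=(-7)|8=-7
ADD R7, 4 → R7=112+4=116
SUB R3, 1 → R3=6-1=5
CMP R3, 2  (cmp 5,2)
JNZ start: taken
ADD R6, 7 → R6=(-7)+7=0
LOAD R6, [R7] → R6=M[116]=-6
OR R6, 8 → R6=(-6)|8=-6
ADD R7, 4 → R7=116+4=120
SUB R3, 1 → R3=5-1=4
CMP R3, 2  (cmp 4,2)
JNZ start: taken
ADD R6, 7 → R6=(-6)+7=1
LOAD R6, [R7] → R6=M[120]=11
OR R6, 8 → R6=11|8=11
ADD R7, 4 → R7=120+4=124
SUB R3, 1 → R3=4-1=3
CMP R3, 2  (cmp 3,2)
JNZ start: taken
ADD R6, 7 → R6=11+7=18
LOAD R6, [R7] → R6=M[124]=4
After step 47: R3 = 3.

3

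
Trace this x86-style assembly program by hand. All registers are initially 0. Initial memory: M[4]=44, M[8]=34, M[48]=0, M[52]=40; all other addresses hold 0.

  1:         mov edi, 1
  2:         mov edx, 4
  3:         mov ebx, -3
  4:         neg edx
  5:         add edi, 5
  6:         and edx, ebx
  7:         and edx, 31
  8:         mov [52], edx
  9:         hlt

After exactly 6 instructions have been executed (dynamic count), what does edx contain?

mov edi, 1 → edi=1
mov edx, 4 → edx=4
mov ebx, -3 → ebx=-3
neg edx → edx=-(4)=-4
add edi, 5 → edi=1+5=6
and edx, ebx → edx=(-4)&(-3)=-4
After step 6: edx = -4.

-4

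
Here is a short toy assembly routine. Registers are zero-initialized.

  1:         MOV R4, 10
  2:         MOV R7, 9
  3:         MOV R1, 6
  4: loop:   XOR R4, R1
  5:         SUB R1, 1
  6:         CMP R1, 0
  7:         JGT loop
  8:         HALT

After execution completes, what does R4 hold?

MOV R4, 10 → R4=10
MOV R7, 9 → R7=9
MOV R1, 6 → R1=6
XOR R4, R1 → R4=10^6=12
SUB R1, 1 → R1=6-1=5
CMP R1, 0  (cmp 5,0)
JGT loop: taken
XOR R4, R1 → R4=12^5=9
SUB R1, 1 → R1=5-1=4
CMP R1, 0  (cmp 4,0)
JGT loop: taken
XOR R4, R1 → R4=9^4=13
SUB R1, 1 → R1=4-1=3
CMP R1, 0  (cmp 3,0)
JGT loop: taken
XOR R4, R1 → R4=13^3=14
SUB R1, 1 → R1=3-1=2
CMP R1, 0  (cmp 2,0)
JGT loop: taken
XOR R4, R1 → R4=14^2=12
SUB R1, 1 → R1=2-1=1
CMP R1, 0  (cmp 1,0)
JGT loop: taken
XOR R4, R1 → R4=12^1=13
SUB R1, 1 → R1=1-1=0
CMP R1, 0  (cmp 0,0)
JGT loop: not taken
halt.

13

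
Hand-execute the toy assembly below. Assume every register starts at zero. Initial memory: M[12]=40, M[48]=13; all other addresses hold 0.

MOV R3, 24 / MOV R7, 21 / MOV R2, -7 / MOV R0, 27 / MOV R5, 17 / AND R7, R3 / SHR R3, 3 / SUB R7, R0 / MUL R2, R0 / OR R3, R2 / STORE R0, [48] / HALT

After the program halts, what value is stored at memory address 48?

after MOV R3, 24: R3=24
after MOV R7, 21: R7=21
after MOV R2, -7: R2=-7
after MOV R0, 27: R0=27
after MOV R5, 17: R5=17
after AND R7, R3: R7=21&24=16
after SHR R3, 3: R3=24>>3=3
after SUB R7, R0: R7=16-27=-11
after MUL R2, R0: R2=(-7)*27=-189
after OR R3, R2: R3=3|(-189)=-189
STORE R0, [48] → M[48]=27
halt.

27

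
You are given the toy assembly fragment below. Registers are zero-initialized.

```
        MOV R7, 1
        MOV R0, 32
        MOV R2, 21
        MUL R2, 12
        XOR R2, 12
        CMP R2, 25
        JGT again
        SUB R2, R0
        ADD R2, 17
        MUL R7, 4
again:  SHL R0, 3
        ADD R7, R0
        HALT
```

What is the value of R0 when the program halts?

MOV R7, 1 → R7=1
MOV R0, 32 → R0=32
MOV R2, 21 → R2=21
MUL R2, 12 → R2=21*12=252
XOR R2, 12 → R2=252^12=240
CMP R2, 25  (cmp 240,25)
JGT again: taken
SHL R0, 3 → R0=32<<3=256
ADD R7, R0 → R7=1+256=257
halt.

256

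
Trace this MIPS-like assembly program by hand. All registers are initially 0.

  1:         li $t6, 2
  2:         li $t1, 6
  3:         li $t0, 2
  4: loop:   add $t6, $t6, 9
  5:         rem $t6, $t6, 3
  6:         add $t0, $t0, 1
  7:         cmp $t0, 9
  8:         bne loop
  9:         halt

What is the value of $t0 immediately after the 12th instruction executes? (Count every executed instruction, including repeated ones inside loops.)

4

$t6=2
$t1=6
$t0=2
$t6=2+9=11
$t6=11%3=2
$t0=2+1=3
cmp $t0, 9  (cmp 3,9)
bne loop: taken
$t6=2+9=11
$t6=11%3=2
$t0=3+1=4
cmp $t0, 9  (cmp 4,9)
After step 12: $t0 = 4.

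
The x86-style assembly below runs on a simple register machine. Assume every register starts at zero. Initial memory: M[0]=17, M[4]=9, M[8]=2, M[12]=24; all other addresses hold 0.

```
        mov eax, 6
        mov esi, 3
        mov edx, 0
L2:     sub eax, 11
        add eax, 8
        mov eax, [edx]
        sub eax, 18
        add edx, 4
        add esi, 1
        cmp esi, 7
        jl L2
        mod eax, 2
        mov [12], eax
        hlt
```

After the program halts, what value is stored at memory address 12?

0

mov eax, 6 → eax=6
mov esi, 3 → esi=3
mov edx, 0 → edx=0
sub eax, 11 → eax=6-11=-5
add eax, 8 → eax=(-5)+8=3
mov eax, [edx] → eax=M[0]=17
sub eax, 18 → eax=17-18=-1
add edx, 4 → edx=0+4=4
add esi, 1 → esi=3+1=4
cmp esi, 7  (cmp 4,7)
jl L2: taken
sub eax, 11 → eax=(-1)-11=-12
add eax, 8 → eax=(-12)+8=-4
mov eax, [edx] → eax=M[4]=9
sub eax, 18 → eax=9-18=-9
add edx, 4 → edx=4+4=8
add esi, 1 → esi=4+1=5
cmp esi, 7  (cmp 5,7)
jl L2: taken
sub eax, 11 → eax=(-9)-11=-20
add eax, 8 → eax=(-20)+8=-12
mov eax, [edx] → eax=M[8]=2
sub eax, 18 → eax=2-18=-16
add edx, 4 → edx=8+4=12
add esi, 1 → esi=5+1=6
cmp esi, 7  (cmp 6,7)
jl L2: taken
sub eax, 11 → eax=(-16)-11=-27
add eax, 8 → eax=(-27)+8=-19
mov eax, [edx] → eax=M[12]=24
sub eax, 18 → eax=24-18=6
add edx, 4 → edx=12+4=16
add esi, 1 → esi=6+1=7
cmp esi, 7  (cmp 7,7)
jl L2: not taken
mod eax, 2 → eax=6%2=0
mov [12], eax → M[12]=0
halt.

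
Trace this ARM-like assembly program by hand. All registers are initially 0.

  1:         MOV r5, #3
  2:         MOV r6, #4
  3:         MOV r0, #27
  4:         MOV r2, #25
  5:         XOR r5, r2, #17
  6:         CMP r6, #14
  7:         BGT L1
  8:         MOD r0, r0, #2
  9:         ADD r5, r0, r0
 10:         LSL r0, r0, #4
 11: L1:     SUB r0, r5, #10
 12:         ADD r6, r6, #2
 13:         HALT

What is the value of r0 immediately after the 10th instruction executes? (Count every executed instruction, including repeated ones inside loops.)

16

MOV r5, #3 → r5=3
MOV r6, #4 → r6=4
MOV r0, #27 → r0=27
MOV r2, #25 → r2=25
XOR r5, r2, #17 → r5=25^17=8
CMP r6, #14  (cmp 4,14)
BGT L1: not taken
MOD r0, r0, #2 → r0=27%2=1
ADD r5, r0, r0 → r5=1+1=2
LSL r0, r0, #4 → r0=1<<4=16
After step 10: r0 = 16.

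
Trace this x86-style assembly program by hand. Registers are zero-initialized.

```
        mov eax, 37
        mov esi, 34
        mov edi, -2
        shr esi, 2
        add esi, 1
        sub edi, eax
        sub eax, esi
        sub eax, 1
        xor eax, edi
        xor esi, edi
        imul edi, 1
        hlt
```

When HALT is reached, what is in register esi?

eax=37
esi=34
edi=-2
esi=34>>2=8
esi=8+1=9
edi=(-2)-37=-39
eax=37-9=28
eax=28-1=27
eax=27^(-39)=-62
esi=9^(-39)=-48
edi=(-39)*1=-39
halt.

-48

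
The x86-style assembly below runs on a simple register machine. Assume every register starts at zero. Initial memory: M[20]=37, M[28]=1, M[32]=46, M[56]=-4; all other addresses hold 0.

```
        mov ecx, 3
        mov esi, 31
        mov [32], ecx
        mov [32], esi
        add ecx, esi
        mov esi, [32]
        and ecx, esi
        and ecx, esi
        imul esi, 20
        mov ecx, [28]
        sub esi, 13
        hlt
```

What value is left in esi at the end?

607

after mov ecx, 3: ecx=3
after mov esi, 31: esi=31
mov [32], ecx → M[32]=3
mov [32], esi → M[32]=31
after add ecx, esi: ecx=3+31=34
after mov esi, [32]: esi=M[32]=31
after and ecx, esi: ecx=34&31=2
after and ecx, esi: ecx=2&31=2
after imul esi, 20: esi=31*20=620
after mov ecx, [28]: ecx=M[28]=1
after sub esi, 13: esi=620-13=607
halt.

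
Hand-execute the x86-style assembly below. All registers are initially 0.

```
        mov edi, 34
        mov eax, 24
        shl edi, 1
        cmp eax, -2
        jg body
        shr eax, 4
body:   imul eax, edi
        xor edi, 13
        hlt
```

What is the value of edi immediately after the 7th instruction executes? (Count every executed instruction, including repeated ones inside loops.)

73

after mov edi, 34: edi=34
after mov eax, 24: eax=24
after shl edi, 1: edi=34<<1=68
cmp eax, -2  (cmp 24,-2)
jg body: taken
after imul eax, edi: eax=24*68=1632
after xor edi, 13: edi=68^13=73
After step 7: edi = 73.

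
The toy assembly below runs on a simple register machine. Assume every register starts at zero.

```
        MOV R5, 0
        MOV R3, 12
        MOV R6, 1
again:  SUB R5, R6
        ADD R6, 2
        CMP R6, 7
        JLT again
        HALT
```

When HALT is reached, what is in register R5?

-9

MOV R5, 0 → R5=0
MOV R3, 12 → R3=12
MOV R6, 1 → R6=1
SUB R5, R6 → R5=0-1=-1
ADD R6, 2 → R6=1+2=3
CMP R6, 7  (cmp 3,7)
JLT again: taken
SUB R5, R6 → R5=(-1)-3=-4
ADD R6, 2 → R6=3+2=5
CMP R6, 7  (cmp 5,7)
JLT again: taken
SUB R5, R6 → R5=(-4)-5=-9
ADD R6, 2 → R6=5+2=7
CMP R6, 7  (cmp 7,7)
JLT again: not taken
halt.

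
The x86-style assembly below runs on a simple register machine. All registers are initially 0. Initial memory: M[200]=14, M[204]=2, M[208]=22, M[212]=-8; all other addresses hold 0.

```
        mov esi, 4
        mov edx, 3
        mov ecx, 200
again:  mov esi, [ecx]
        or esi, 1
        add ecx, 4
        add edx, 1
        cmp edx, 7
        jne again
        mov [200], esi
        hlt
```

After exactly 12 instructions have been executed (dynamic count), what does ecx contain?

after mov esi, 4: esi=4
after mov edx, 3: edx=3
after mov ecx, 200: ecx=200
after mov esi, [ecx]: esi=M[200]=14
after or esi, 1: esi=14|1=15
after add ecx, 4: ecx=200+4=204
after add edx, 1: edx=3+1=4
cmp edx, 7  (cmp 4,7)
jne again: taken
after mov esi, [ecx]: esi=M[204]=2
after or esi, 1: esi=2|1=3
after add ecx, 4: ecx=204+4=208
After step 12: ecx = 208.

208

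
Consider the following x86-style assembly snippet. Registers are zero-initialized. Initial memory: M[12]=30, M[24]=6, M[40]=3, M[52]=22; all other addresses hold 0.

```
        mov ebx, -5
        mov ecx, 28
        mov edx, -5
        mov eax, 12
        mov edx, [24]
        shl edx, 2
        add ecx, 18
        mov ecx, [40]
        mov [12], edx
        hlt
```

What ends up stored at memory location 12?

after mov ebx, -5: ebx=-5
after mov ecx, 28: ecx=28
after mov edx, -5: edx=-5
after mov eax, 12: eax=12
after mov edx, [24]: edx=M[24]=6
after shl edx, 2: edx=6<<2=24
after add ecx, 18: ecx=28+18=46
after mov ecx, [40]: ecx=M[40]=3
mov [12], edx → M[12]=24
halt.

24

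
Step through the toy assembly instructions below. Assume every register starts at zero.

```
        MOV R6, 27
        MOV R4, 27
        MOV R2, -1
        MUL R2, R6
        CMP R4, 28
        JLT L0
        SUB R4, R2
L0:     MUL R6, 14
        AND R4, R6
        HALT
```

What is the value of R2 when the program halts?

-27

MOV R6, 27 → R6=27
MOV R4, 27 → R4=27
MOV R2, -1 → R2=-1
MUL R2, R6 → R2=(-1)*27=-27
CMP R4, 28  (cmp 27,28)
JLT L0: taken
MUL R6, 14 → R6=27*14=378
AND R4, R6 → R4=27&378=26
halt.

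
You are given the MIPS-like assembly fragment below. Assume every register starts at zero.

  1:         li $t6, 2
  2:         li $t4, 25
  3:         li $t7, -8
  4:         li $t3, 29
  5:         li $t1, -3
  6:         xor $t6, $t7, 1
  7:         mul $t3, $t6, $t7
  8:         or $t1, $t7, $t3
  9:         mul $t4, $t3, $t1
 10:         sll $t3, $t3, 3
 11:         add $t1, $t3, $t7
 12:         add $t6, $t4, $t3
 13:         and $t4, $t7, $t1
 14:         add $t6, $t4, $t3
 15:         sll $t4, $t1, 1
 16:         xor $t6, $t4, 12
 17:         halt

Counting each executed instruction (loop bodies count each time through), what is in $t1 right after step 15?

$t6=2
$t4=25
$t7=-8
$t3=29
$t1=-3
$t6=(-8)^1=-7
$t3=(-7)*(-8)=56
$t1=(-8)|56=-8
$t4=56*(-8)=-448
$t3=56<<3=448
$t1=448+(-8)=440
$t6=(-448)+448=0
$t4=(-8)&440=440
$t6=440+448=888
$t4=440<<1=880
After step 15: $t1 = 440.

440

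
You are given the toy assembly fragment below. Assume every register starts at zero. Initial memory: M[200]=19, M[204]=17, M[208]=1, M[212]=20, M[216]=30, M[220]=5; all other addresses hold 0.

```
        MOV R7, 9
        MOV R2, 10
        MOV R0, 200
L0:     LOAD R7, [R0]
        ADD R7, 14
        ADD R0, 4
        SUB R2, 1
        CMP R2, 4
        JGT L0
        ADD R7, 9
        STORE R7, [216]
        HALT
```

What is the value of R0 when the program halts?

224

R7=9
R2=10
R0=200
R7=M[200]=19
R7=19+14=33
R0=200+4=204
R2=10-1=9
CMP R2, 4  (cmp 9,4)
JGT L0: taken
R7=M[204]=17
R7=17+14=31
R0=204+4=208
R2=9-1=8
CMP R2, 4  (cmp 8,4)
JGT L0: taken
R7=M[208]=1
R7=1+14=15
R0=208+4=212
R2=8-1=7
CMP R2, 4  (cmp 7,4)
JGT L0: taken
R7=M[212]=20
R7=20+14=34
R0=212+4=216
R2=7-1=6
CMP R2, 4  (cmp 6,4)
JGT L0: taken
R7=M[216]=30
R7=30+14=44
R0=216+4=220
R2=6-1=5
CMP R2, 4  (cmp 5,4)
JGT L0: taken
R7=M[220]=5
R7=5+14=19
R0=220+4=224
R2=5-1=4
CMP R2, 4  (cmp 4,4)
JGT L0: not taken
R7=19+9=28
STORE R7, [216] → M[216]=28
halt.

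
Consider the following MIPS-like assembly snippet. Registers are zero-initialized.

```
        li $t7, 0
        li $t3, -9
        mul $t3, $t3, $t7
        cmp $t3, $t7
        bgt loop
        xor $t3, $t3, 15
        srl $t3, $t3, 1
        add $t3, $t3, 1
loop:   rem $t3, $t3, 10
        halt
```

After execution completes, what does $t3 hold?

8

li $t7, 0 → $t7=0
li $t3, -9 → $t3=-9
mul $t3, $t3, $t7 → $t3=(-9)*0=0
cmp $t3, $t7  (cmp 0,0)
bgt loop: not taken
xor $t3, $t3, 15 → $t3=0^15=15
srl $t3, $t3, 1 → $t3=15>>1=7
add $t3, $t3, 1 → $t3=7+1=8
rem $t3, $t3, 10 → $t3=8%10=8
halt.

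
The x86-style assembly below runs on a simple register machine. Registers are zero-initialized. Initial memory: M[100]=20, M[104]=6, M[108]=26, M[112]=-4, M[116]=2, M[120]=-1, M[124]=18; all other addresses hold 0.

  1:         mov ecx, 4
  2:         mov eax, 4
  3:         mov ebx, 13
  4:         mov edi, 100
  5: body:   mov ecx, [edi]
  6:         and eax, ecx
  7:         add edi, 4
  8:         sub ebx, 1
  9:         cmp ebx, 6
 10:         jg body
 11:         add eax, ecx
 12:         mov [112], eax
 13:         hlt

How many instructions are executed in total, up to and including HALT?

mov ecx, 4 → ecx=4
mov eax, 4 → eax=4
mov ebx, 13 → ebx=13
mov edi, 100 → edi=100
mov ecx, [edi] → ecx=M[100]=20
and eax, ecx → eax=4&20=4
add edi, 4 → edi=100+4=104
sub ebx, 1 → ebx=13-1=12
cmp ebx, 6  (cmp 12,6)
jg body: taken
mov ecx, [edi] → ecx=M[104]=6
and eax, ecx → eax=4&6=4
add edi, 4 → edi=104+4=108
sub ebx, 1 → ebx=12-1=11
cmp ebx, 6  (cmp 11,6)
jg body: taken
mov ecx, [edi] → ecx=M[108]=26
and eax, ecx → eax=4&26=0
add edi, 4 → edi=108+4=112
sub ebx, 1 → ebx=11-1=10
cmp ebx, 6  (cmp 10,6)
jg body: taken
mov ecx, [edi] → ecx=M[112]=-4
and eax, ecx → eax=0&(-4)=0
add edi, 4 → edi=112+4=116
sub ebx, 1 → ebx=10-1=9
cmp ebx, 6  (cmp 9,6)
jg body: taken
mov ecx, [edi] → ecx=M[116]=2
and eax, ecx → eax=0&2=0
add edi, 4 → edi=116+4=120
sub ebx, 1 → ebx=9-1=8
cmp ebx, 6  (cmp 8,6)
jg body: taken
mov ecx, [edi] → ecx=M[120]=-1
and eax, ecx → eax=0&(-1)=0
add edi, 4 → edi=120+4=124
sub ebx, 1 → ebx=8-1=7
cmp ebx, 6  (cmp 7,6)
jg body: taken
mov ecx, [edi] → ecx=M[124]=18
and eax, ecx → eax=0&18=0
add edi, 4 → edi=124+4=128
sub ebx, 1 → ebx=7-1=6
cmp ebx, 6  (cmp 6,6)
jg body: not taken
add eax, ecx → eax=0+18=18
mov [112], eax → M[112]=18
halt.
Total executed instructions: 49.

49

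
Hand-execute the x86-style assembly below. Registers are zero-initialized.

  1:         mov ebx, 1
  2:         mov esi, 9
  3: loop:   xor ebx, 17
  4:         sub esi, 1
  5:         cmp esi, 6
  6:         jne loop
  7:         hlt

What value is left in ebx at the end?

mov ebx, 1 → ebx=1
mov esi, 9 → esi=9
xor ebx, 17 → ebx=1^17=16
sub esi, 1 → esi=9-1=8
cmp esi, 6  (cmp 8,6)
jne loop: taken
xor ebx, 17 → ebx=16^17=1
sub esi, 1 → esi=8-1=7
cmp esi, 6  (cmp 7,6)
jne loop: taken
xor ebx, 17 → ebx=1^17=16
sub esi, 1 → esi=7-1=6
cmp esi, 6  (cmp 6,6)
jne loop: not taken
halt.

16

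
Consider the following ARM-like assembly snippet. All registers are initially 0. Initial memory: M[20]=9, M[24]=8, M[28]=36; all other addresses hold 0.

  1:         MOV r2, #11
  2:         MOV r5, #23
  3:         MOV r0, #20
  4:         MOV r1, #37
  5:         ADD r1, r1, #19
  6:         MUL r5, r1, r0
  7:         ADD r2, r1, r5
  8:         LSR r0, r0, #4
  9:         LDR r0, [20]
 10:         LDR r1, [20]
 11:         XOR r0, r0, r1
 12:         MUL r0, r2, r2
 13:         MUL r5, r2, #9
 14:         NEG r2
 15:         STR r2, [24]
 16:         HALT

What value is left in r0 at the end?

1382976

r2=11
r5=23
r0=20
r1=37
r1=37+19=56
r5=56*20=1120
r2=56+1120=1176
r0=20>>4=1
r0=M[20]=9
r1=M[20]=9
r0=9^9=0
r0=1176*1176=1382976
r5=1176*9=10584
r2=-(1176)=-1176
STR r2, [24] → M[24]=-1176
halt.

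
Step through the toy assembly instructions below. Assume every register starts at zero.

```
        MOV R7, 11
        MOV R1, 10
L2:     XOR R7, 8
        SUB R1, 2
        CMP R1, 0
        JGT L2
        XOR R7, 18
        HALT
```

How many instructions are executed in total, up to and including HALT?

MOV R7, 11 → R7=11
MOV R1, 10 → R1=10
XOR R7, 8 → R7=11^8=3
SUB R1, 2 → R1=10-2=8
CMP R1, 0  (cmp 8,0)
JGT L2: taken
XOR R7, 8 → R7=3^8=11
SUB R1, 2 → R1=8-2=6
CMP R1, 0  (cmp 6,0)
JGT L2: taken
XOR R7, 8 → R7=11^8=3
SUB R1, 2 → R1=6-2=4
CMP R1, 0  (cmp 4,0)
JGT L2: taken
XOR R7, 8 → R7=3^8=11
SUB R1, 2 → R1=4-2=2
CMP R1, 0  (cmp 2,0)
JGT L2: taken
XOR R7, 8 → R7=11^8=3
SUB R1, 2 → R1=2-2=0
CMP R1, 0  (cmp 0,0)
JGT L2: not taken
XOR R7, 18 → R7=3^18=17
halt.
Total executed instructions: 24.

24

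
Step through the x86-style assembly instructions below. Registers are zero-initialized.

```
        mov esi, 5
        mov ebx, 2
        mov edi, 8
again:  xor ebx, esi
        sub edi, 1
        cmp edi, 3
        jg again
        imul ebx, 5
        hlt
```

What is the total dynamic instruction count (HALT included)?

esi=5
ebx=2
edi=8
ebx=2^5=7
edi=8-1=7
cmp edi, 3  (cmp 7,3)
jg again: taken
ebx=7^5=2
edi=7-1=6
cmp edi, 3  (cmp 6,3)
jg again: taken
ebx=2^5=7
edi=6-1=5
cmp edi, 3  (cmp 5,3)
jg again: taken
ebx=7^5=2
edi=5-1=4
cmp edi, 3  (cmp 4,3)
jg again: taken
ebx=2^5=7
edi=4-1=3
cmp edi, 3  (cmp 3,3)
jg again: not taken
ebx=7*5=35
halt.
Total executed instructions: 25.

25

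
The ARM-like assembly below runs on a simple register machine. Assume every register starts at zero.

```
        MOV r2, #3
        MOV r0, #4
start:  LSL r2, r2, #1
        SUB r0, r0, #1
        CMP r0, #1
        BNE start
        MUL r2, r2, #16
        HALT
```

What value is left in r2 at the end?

384

r2=3
r0=4
r2=3<<1=6
r0=4-1=3
CMP r0, #1  (cmp 3,1)
BNE start: taken
r2=6<<1=12
r0=3-1=2
CMP r0, #1  (cmp 2,1)
BNE start: taken
r2=12<<1=24
r0=2-1=1
CMP r0, #1  (cmp 1,1)
BNE start: not taken
r2=24*16=384
halt.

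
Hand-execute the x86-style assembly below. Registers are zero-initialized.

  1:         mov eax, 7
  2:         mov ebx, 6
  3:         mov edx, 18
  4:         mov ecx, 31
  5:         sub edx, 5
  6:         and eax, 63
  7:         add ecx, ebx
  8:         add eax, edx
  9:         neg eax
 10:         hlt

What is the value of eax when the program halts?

-20

after mov eax, 7: eax=7
after mov ebx, 6: ebx=6
after mov edx, 18: edx=18
after mov ecx, 31: ecx=31
after sub edx, 5: edx=18-5=13
after and eax, 63: eax=7&63=7
after add ecx, ebx: ecx=31+6=37
after add eax, edx: eax=7+13=20
after neg eax: eax=-(20)=-20
halt.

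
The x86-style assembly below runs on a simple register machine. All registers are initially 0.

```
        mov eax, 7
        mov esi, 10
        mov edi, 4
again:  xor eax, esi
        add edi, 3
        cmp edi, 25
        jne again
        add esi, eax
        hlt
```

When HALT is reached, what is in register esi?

23

eax=7
esi=10
edi=4
eax=7^10=13
edi=4+3=7
cmp edi, 25  (cmp 7,25)
jne again: taken
eax=13^10=7
edi=7+3=10
cmp edi, 25  (cmp 10,25)
jne again: taken
eax=7^10=13
edi=10+3=13
cmp edi, 25  (cmp 13,25)
jne again: taken
eax=13^10=7
edi=13+3=16
cmp edi, 25  (cmp 16,25)
jne again: taken
eax=7^10=13
edi=16+3=19
cmp edi, 25  (cmp 19,25)
jne again: taken
eax=13^10=7
edi=19+3=22
cmp edi, 25  (cmp 22,25)
jne again: taken
eax=7^10=13
edi=22+3=25
cmp edi, 25  (cmp 25,25)
jne again: not taken
esi=10+13=23
halt.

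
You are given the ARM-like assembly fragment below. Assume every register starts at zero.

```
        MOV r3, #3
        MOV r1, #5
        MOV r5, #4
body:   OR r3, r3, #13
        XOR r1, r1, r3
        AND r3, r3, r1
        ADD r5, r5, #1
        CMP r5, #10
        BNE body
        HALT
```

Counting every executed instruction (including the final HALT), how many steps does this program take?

40

MOV r3, #3 → r3=3
MOV r1, #5 → r1=5
MOV r5, #4 → r5=4
OR r3, r3, #13 → r3=3|13=15
XOR r1, r1, r3 → r1=5^15=10
AND r3, r3, r1 → r3=15&10=10
ADD r5, r5, #1 → r5=4+1=5
CMP r5, #10  (cmp 5,10)
BNE body: taken
OR r3, r3, #13 → r3=10|13=15
XOR r1, r1, r3 → r1=10^15=5
AND r3, r3, r1 → r3=15&5=5
ADD r5, r5, #1 → r5=5+1=6
CMP r5, #10  (cmp 6,10)
BNE body: taken
OR r3, r3, #13 → r3=5|13=13
XOR r1, r1, r3 → r1=5^13=8
AND r3, r3, r1 → r3=13&8=8
ADD r5, r5, #1 → r5=6+1=7
CMP r5, #10  (cmp 7,10)
BNE body: taken
OR r3, r3, #13 → r3=8|13=13
XOR r1, r1, r3 → r1=8^13=5
AND r3, r3, r1 → r3=13&5=5
ADD r5, r5, #1 → r5=7+1=8
CMP r5, #10  (cmp 8,10)
BNE body: taken
OR r3, r3, #13 → r3=5|13=13
XOR r1, r1, r3 → r1=5^13=8
AND r3, r3, r1 → r3=13&8=8
ADD r5, r5, #1 → r5=8+1=9
CMP r5, #10  (cmp 9,10)
BNE body: taken
OR r3, r3, #13 → r3=8|13=13
XOR r1, r1, r3 → r1=8^13=5
AND r3, r3, r1 → r3=13&5=5
ADD r5, r5, #1 → r5=9+1=10
CMP r5, #10  (cmp 10,10)
BNE body: not taken
halt.
Total executed instructions: 40.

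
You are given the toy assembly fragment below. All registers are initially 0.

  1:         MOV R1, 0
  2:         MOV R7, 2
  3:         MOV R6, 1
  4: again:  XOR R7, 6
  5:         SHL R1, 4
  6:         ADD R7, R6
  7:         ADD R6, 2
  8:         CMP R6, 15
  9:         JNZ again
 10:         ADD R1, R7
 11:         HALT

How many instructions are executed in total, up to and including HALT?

R1=0
R7=2
R6=1
R7=2^6=4
R1=0<<4=0
R7=4+1=5
R6=1+2=3
CMP R6, 15  (cmp 3,15)
JNZ again: taken
R7=5^6=3
R1=0<<4=0
R7=3+3=6
R6=3+2=5
CMP R6, 15  (cmp 5,15)
JNZ again: taken
R7=6^6=0
R1=0<<4=0
R7=0+5=5
R6=5+2=7
CMP R6, 15  (cmp 7,15)
JNZ again: taken
R7=5^6=3
R1=0<<4=0
R7=3+7=10
R6=7+2=9
CMP R6, 15  (cmp 9,15)
JNZ again: taken
R7=10^6=12
R1=0<<4=0
R7=12+9=21
R6=9+2=11
CMP R6, 15  (cmp 11,15)
JNZ again: taken
R7=21^6=19
R1=0<<4=0
R7=19+11=30
R6=11+2=13
CMP R6, 15  (cmp 13,15)
JNZ again: taken
R7=30^6=24
R1=0<<4=0
R7=24+13=37
R6=13+2=15
CMP R6, 15  (cmp 15,15)
JNZ again: not taken
R1=0+37=37
halt.
Total executed instructions: 47.

47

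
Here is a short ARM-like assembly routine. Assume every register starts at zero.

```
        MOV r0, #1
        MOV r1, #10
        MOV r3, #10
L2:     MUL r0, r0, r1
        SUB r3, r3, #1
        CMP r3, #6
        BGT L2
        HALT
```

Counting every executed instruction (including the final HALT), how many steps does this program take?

20

MOV r0, #1 → r0=1
MOV r1, #10 → r1=10
MOV r3, #10 → r3=10
MUL r0, r0, r1 → r0=1*10=10
SUB r3, r3, #1 → r3=10-1=9
CMP r3, #6  (cmp 9,6)
BGT L2: taken
MUL r0, r0, r1 → r0=10*10=100
SUB r3, r3, #1 → r3=9-1=8
CMP r3, #6  (cmp 8,6)
BGT L2: taken
MUL r0, r0, r1 → r0=100*10=1000
SUB r3, r3, #1 → r3=8-1=7
CMP r3, #6  (cmp 7,6)
BGT L2: taken
MUL r0, r0, r1 → r0=1000*10=10000
SUB r3, r3, #1 → r3=7-1=6
CMP r3, #6  (cmp 6,6)
BGT L2: not taken
halt.
Total executed instructions: 20.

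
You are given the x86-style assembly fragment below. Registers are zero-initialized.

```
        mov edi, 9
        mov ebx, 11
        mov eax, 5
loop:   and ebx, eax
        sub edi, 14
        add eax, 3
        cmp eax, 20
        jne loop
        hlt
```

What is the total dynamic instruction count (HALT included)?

edi=9
ebx=11
eax=5
ebx=11&5=1
edi=9-14=-5
eax=5+3=8
cmp eax, 20  (cmp 8,20)
jne loop: taken
ebx=1&8=0
edi=(-5)-14=-19
eax=8+3=11
cmp eax, 20  (cmp 11,20)
jne loop: taken
ebx=0&11=0
edi=(-19)-14=-33
eax=11+3=14
cmp eax, 20  (cmp 14,20)
jne loop: taken
ebx=0&14=0
edi=(-33)-14=-47
eax=14+3=17
cmp eax, 20  (cmp 17,20)
jne loop: taken
ebx=0&17=0
edi=(-47)-14=-61
eax=17+3=20
cmp eax, 20  (cmp 20,20)
jne loop: not taken
halt.
Total executed instructions: 29.

29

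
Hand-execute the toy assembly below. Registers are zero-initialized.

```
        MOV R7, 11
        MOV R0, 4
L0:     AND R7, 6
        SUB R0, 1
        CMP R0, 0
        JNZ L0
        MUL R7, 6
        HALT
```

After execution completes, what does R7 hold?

12

R7=11
R0=4
R7=11&6=2
R0=4-1=3
CMP R0, 0  (cmp 3,0)
JNZ L0: taken
R7=2&6=2
R0=3-1=2
CMP R0, 0  (cmp 2,0)
JNZ L0: taken
R7=2&6=2
R0=2-1=1
CMP R0, 0  (cmp 1,0)
JNZ L0: taken
R7=2&6=2
R0=1-1=0
CMP R0, 0  (cmp 0,0)
JNZ L0: not taken
R7=2*6=12
halt.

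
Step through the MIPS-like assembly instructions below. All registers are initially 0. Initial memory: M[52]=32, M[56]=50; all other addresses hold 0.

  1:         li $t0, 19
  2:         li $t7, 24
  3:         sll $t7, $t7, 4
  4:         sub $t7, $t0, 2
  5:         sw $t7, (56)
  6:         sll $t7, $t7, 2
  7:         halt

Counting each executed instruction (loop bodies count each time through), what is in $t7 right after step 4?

17

after li $t0, 19: $t0=19
after li $t7, 24: $t7=24
after sll $t7, $t7, 4: $t7=24<<4=384
after sub $t7, $t0, 2: $t7=19-2=17
After step 4: $t7 = 17.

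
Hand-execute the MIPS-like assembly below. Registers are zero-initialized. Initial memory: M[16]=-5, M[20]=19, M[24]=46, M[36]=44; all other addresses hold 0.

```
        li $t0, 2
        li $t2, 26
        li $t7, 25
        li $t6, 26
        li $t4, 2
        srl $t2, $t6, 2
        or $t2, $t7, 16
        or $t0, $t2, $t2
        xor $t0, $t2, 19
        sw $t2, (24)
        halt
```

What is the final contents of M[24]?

25

after li $t0, 2: $t0=2
after li $t2, 26: $t2=26
after li $t7, 25: $t7=25
after li $t6, 26: $t6=26
after li $t4, 2: $t4=2
after srl $t2, $t6, 2: $t2=26>>2=6
after or $t2, $t7, 16: $t2=25|16=25
after or $t0, $t2, $t2: $t0=25|25=25
after xor $t0, $t2, 19: $t0=25^19=10
sw $t2, (24) → M[24]=25
halt.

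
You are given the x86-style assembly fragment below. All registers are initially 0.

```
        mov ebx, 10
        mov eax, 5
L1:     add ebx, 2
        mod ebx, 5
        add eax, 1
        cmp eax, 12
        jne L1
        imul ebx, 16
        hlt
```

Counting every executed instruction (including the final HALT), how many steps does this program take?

ebx=10
eax=5
ebx=10+2=12
ebx=12%5=2
eax=5+1=6
cmp eax, 12  (cmp 6,12)
jne L1: taken
ebx=2+2=4
ebx=4%5=4
eax=6+1=7
cmp eax, 12  (cmp 7,12)
jne L1: taken
ebx=4+2=6
ebx=6%5=1
eax=7+1=8
cmp eax, 12  (cmp 8,12)
jne L1: taken
ebx=1+2=3
ebx=3%5=3
eax=8+1=9
cmp eax, 12  (cmp 9,12)
jne L1: taken
ebx=3+2=5
ebx=5%5=0
eax=9+1=10
cmp eax, 12  (cmp 10,12)
jne L1: taken
ebx=0+2=2
ebx=2%5=2
eax=10+1=11
cmp eax, 12  (cmp 11,12)
jne L1: taken
ebx=2+2=4
ebx=4%5=4
eax=11+1=12
cmp eax, 12  (cmp 12,12)
jne L1: not taken
ebx=4*16=64
halt.
Total executed instructions: 39.

39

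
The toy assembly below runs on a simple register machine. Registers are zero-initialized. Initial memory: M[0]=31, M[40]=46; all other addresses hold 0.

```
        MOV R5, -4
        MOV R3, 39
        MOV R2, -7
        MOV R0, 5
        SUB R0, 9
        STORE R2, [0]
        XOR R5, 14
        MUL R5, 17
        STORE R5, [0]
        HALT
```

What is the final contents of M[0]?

-238

R5=-4
R3=39
R2=-7
R0=5
R0=5-9=-4
STORE R2, [0] → M[0]=-7
R5=(-4)^14=-14
R5=(-14)*17=-238
STORE R5, [0] → M[0]=-238
halt.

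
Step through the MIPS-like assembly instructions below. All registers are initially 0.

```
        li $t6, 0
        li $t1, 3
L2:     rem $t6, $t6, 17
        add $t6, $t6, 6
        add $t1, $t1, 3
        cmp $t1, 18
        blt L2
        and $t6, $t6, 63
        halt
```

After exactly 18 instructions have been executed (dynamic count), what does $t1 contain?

12

after li $t6, 0: $t6=0
after li $t1, 3: $t1=3
after rem $t6, $t6, 17: $t6=0%17=0
after add $t6, $t6, 6: $t6=0+6=6
after add $t1, $t1, 3: $t1=3+3=6
cmp $t1, 18  (cmp 6,18)
blt L2: taken
after rem $t6, $t6, 17: $t6=6%17=6
after add $t6, $t6, 6: $t6=6+6=12
after add $t1, $t1, 3: $t1=6+3=9
cmp $t1, 18  (cmp 9,18)
blt L2: taken
after rem $t6, $t6, 17: $t6=12%17=12
after add $t6, $t6, 6: $t6=12+6=18
after add $t1, $t1, 3: $t1=9+3=12
cmp $t1, 18  (cmp 12,18)
blt L2: taken
after rem $t6, $t6, 17: $t6=18%17=1
After step 18: $t1 = 12.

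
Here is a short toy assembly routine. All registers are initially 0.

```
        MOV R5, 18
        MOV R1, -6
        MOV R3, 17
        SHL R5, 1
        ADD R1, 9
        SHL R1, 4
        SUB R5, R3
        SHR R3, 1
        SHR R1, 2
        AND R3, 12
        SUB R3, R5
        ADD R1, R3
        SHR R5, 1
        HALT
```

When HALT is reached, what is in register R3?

-11

R5=18
R1=-6
R3=17
R5=18<<1=36
R1=(-6)+9=3
R1=3<<4=48
R5=36-17=19
R3=17>>1=8
R1=48>>2=12
R3=8&12=8
R3=8-19=-11
R1=12+(-11)=1
R5=19>>1=9
halt.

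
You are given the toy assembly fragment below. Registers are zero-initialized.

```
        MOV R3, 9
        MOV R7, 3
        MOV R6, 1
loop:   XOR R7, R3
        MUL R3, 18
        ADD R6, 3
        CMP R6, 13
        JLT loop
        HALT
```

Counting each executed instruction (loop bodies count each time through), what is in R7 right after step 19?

R3=9
R7=3
R6=1
R7=3^9=10
R3=9*18=162
R6=1+3=4
CMP R6, 13  (cmp 4,13)
JLT loop: taken
R7=10^162=168
R3=162*18=2916
R6=4+3=7
CMP R6, 13  (cmp 7,13)
JLT loop: taken
R7=168^2916=3020
R3=2916*18=52488
R6=7+3=10
CMP R6, 13  (cmp 10,13)
JLT loop: taken
R7=3020^52488=50884
After step 19: R7 = 50884.

50884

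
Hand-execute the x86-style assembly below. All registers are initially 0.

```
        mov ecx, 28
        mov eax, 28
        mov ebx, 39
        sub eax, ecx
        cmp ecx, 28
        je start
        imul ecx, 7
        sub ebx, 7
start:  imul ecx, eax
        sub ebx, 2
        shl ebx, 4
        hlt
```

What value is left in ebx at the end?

after mov ecx, 28: ecx=28
after mov eax, 28: eax=28
after mov ebx, 39: ebx=39
after sub eax, ecx: eax=28-28=0
cmp ecx, 28  (cmp 28,28)
je start: taken
after imul ecx, eax: ecx=28*0=0
after sub ebx, 2: ebx=39-2=37
after shl ebx, 4: ebx=37<<4=592
halt.

592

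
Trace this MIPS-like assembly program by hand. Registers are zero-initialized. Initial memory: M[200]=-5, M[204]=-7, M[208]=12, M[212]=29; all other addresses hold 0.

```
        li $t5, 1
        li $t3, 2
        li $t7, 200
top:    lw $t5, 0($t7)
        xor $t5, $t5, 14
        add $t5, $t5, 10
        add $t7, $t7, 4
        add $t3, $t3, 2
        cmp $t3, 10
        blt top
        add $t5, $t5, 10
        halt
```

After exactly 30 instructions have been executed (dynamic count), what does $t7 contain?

$t5=1
$t3=2
$t7=200
$t5=M[200]=-5
$t5=(-5)^14=-11
$t5=(-11)+10=-1
$t7=200+4=204
$t3=2+2=4
cmp $t3, 10  (cmp 4,10)
blt top: taken
$t5=M[204]=-7
$t5=(-7)^14=-9
$t5=(-9)+10=1
$t7=204+4=208
$t3=4+2=6
cmp $t3, 10  (cmp 6,10)
blt top: taken
$t5=M[208]=12
$t5=12^14=2
$t5=2+10=12
$t7=208+4=212
$t3=6+2=8
cmp $t3, 10  (cmp 8,10)
blt top: taken
$t5=M[212]=29
$t5=29^14=19
$t5=19+10=29
$t7=212+4=216
$t3=8+2=10
cmp $t3, 10  (cmp 10,10)
After step 30: $t7 = 216.

216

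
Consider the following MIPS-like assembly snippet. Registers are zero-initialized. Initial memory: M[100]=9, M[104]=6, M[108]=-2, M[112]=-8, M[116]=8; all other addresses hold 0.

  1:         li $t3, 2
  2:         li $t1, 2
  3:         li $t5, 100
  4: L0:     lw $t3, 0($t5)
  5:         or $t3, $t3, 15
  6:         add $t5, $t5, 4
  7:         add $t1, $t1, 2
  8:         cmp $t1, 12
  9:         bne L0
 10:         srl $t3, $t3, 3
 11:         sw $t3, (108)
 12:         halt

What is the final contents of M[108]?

$t3=2
$t1=2
$t5=100
$t3=M[100]=9
$t3=9|15=15
$t5=100+4=104
$t1=2+2=4
cmp $t1, 12  (cmp 4,12)
bne L0: taken
$t3=M[104]=6
$t3=6|15=15
$t5=104+4=108
$t1=4+2=6
cmp $t1, 12  (cmp 6,12)
bne L0: taken
$t3=M[108]=-2
$t3=(-2)|15=-1
$t5=108+4=112
$t1=6+2=8
cmp $t1, 12  (cmp 8,12)
bne L0: taken
$t3=M[112]=-8
$t3=(-8)|15=-1
$t5=112+4=116
$t1=8+2=10
cmp $t1, 12  (cmp 10,12)
bne L0: taken
$t3=M[116]=8
$t3=8|15=15
$t5=116+4=120
$t1=10+2=12
cmp $t1, 12  (cmp 12,12)
bne L0: not taken
$t3=15>>3=1
sw $t3, (108) → M[108]=1
halt.

1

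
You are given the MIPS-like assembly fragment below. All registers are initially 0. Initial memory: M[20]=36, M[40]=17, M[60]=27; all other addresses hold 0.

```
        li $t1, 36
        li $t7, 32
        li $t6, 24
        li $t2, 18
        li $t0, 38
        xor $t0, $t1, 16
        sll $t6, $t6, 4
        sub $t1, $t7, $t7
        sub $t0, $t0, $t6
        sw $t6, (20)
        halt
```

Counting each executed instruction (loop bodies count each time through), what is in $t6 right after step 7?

after li $t1, 36: $t1=36
after li $t7, 32: $t7=32
after li $t6, 24: $t6=24
after li $t2, 18: $t2=18
after li $t0, 38: $t0=38
after xor $t0, $t1, 16: $t0=36^16=52
after sll $t6, $t6, 4: $t6=24<<4=384
After step 7: $t6 = 384.

384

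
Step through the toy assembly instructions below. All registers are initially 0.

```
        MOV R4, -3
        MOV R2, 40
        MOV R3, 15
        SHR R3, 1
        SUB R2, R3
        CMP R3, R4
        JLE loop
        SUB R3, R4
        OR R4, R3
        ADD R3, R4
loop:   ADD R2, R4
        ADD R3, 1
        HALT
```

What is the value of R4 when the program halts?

-1

after MOV R4, -3: R4=-3
after MOV R2, 40: R2=40
after MOV R3, 15: R3=15
after SHR R3, 1: R3=15>>1=7
after SUB R2, R3: R2=40-7=33
CMP R3, R4  (cmp 7,-3)
JLE loop: not taken
after SUB R3, R4: R3=7-(-3)=10
after OR R4, R3: R4=(-3)|10=-1
after ADD R3, R4: R3=10+(-1)=9
after ADD R2, R4: R2=33+(-1)=32
after ADD R3, 1: R3=9+1=10
halt.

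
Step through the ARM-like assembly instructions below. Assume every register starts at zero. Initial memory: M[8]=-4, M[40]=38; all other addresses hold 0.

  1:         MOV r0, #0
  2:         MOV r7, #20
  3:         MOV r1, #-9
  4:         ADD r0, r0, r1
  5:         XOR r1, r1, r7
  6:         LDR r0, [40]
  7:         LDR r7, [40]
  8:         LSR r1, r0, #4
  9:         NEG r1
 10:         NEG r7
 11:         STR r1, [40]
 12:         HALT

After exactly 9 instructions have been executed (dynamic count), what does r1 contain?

-2

after MOV r0, #0: r0=0
after MOV r7, #20: r7=20
after MOV r1, #-9: r1=-9
after ADD r0, r0, r1: r0=0+(-9)=-9
after XOR r1, r1, r7: r1=(-9)^20=-29
after LDR r0, [40]: r0=M[40]=38
after LDR r7, [40]: r7=M[40]=38
after LSR r1, r0, #4: r1=38>>4=2
after NEG r1: r1=-(2)=-2
After step 9: r1 = -2.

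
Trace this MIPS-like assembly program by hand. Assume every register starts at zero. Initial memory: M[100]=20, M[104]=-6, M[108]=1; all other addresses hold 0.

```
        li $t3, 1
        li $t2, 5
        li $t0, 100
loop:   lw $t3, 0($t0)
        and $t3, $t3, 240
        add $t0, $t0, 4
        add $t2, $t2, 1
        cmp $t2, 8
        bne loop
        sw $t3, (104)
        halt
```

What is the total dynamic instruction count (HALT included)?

23

li $t3, 1 → $t3=1
li $t2, 5 → $t2=5
li $t0, 100 → $t0=100
lw $t3, 0($t0) → $t3=M[100]=20
and $t3, $t3, 240 → $t3=20&240=16
add $t0, $t0, 4 → $t0=100+4=104
add $t2, $t2, 1 → $t2=5+1=6
cmp $t2, 8  (cmp 6,8)
bne loop: taken
lw $t3, 0($t0) → $t3=M[104]=-6
and $t3, $t3, 240 → $t3=(-6)&240=240
add $t0, $t0, 4 → $t0=104+4=108
add $t2, $t2, 1 → $t2=6+1=7
cmp $t2, 8  (cmp 7,8)
bne loop: taken
lw $t3, 0($t0) → $t3=M[108]=1
and $t3, $t3, 240 → $t3=1&240=0
add $t0, $t0, 4 → $t0=108+4=112
add $t2, $t2, 1 → $t2=7+1=8
cmp $t2, 8  (cmp 8,8)
bne loop: not taken
sw $t3, (104) → M[104]=0
halt.
Total executed instructions: 23.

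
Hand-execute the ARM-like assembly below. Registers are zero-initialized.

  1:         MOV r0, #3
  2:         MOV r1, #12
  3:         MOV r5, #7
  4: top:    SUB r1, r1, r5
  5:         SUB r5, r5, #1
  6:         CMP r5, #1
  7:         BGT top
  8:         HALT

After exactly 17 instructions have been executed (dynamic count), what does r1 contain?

MOV r0, #3 → r0=3
MOV r1, #12 → r1=12
MOV r5, #7 → r5=7
SUB r1, r1, r5 → r1=12-7=5
SUB r5, r5, #1 → r5=7-1=6
CMP r5, #1  (cmp 6,1)
BGT top: taken
SUB r1, r1, r5 → r1=5-6=-1
SUB r5, r5, #1 → r5=6-1=5
CMP r5, #1  (cmp 5,1)
BGT top: taken
SUB r1, r1, r5 → r1=(-1)-5=-6
SUB r5, r5, #1 → r5=5-1=4
CMP r5, #1  (cmp 4,1)
BGT top: taken
SUB r1, r1, r5 → r1=(-6)-4=-10
SUB r5, r5, #1 → r5=4-1=3
After step 17: r1 = -10.

-10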